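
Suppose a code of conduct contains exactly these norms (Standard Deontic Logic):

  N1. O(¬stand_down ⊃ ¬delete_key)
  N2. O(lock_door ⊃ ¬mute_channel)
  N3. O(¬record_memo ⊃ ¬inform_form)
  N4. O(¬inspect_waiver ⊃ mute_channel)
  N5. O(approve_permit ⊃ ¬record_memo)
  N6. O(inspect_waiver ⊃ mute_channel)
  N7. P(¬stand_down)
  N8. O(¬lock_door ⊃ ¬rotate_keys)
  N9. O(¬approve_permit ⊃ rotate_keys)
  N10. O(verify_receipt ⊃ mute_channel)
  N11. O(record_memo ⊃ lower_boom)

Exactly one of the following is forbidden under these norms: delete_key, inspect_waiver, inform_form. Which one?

inform_form

By case analysis on ¬inspect_waiver: premise 4 gives O(¬inspect_waiver ⊃ mute_channel) and premise 6 gives O(inspect_waiver ⊃ mute_channel), so O(mute_channel) either way.
Premise 2, O(lock_door ⊃ ¬mute_channel), contraposes to O(mute_channel ⊃ ¬lock_door); with O(mute_channel) we get O(¬lock_door).
With premise 8, O(¬lock_door ⊃ ¬rotate_keys), the K-axiom yields O(¬rotate_keys).
Premise 9 is O(¬approve_permit ⊃ rotate_keys); contrapositively O(¬rotate_keys ⊃ approve_permit). Since O(¬rotate_keys) holds, K gives O(approve_permit).
With premise 5, O(approve_permit ⊃ ¬record_memo), the K-axiom yields O(¬record_memo).
Premise 3 is O(¬record_memo ⊃ ¬inform_form); since O(¬record_memo), deontic closure gives O(¬inform_form).
So O(¬inform_form) holds, i.e. inform_form is forbidden. None of the other listed options is forbidden under the premises.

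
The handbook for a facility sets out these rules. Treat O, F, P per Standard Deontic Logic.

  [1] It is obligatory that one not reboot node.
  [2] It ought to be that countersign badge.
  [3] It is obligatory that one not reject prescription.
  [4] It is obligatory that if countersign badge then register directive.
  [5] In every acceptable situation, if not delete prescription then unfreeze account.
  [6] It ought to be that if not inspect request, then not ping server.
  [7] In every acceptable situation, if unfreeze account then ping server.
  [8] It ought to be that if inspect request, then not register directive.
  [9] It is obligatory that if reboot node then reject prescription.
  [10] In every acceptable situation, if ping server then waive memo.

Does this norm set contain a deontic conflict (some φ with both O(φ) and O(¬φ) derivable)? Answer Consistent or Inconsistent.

Premise 9 is O(reboot_node → reject_prescription), but O(reboot_node) is not derivable from the premises, so it does not yield O(reject_prescription).
So O(reject_prescription) is not derivable, and the apparent clash with O(¬reject_prescription) does not arise.
A world satisfying every obligation exists (e.g. countersign_badge=true, delete_prescription=true, inspect_request=false, ping_server=false, reboot_node=false, register_directive=true, reject_prescription=false, unfreeze_account=false, waive_memo=false); no atom is both obligatory and forbidden, so the set is consistent.

Consistent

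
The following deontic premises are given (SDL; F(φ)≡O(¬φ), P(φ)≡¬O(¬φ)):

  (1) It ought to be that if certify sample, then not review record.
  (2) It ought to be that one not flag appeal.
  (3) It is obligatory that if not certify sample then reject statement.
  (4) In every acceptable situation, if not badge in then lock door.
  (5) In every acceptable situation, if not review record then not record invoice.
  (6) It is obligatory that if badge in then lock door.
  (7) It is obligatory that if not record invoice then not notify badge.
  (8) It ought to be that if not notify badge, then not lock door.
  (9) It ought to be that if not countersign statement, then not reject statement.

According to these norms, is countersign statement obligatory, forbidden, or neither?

Obligatory

Premises 6 and 4 cover both cases: O(badge_in → lock_door) and O(¬badge_in → lock_door). Since badge_in ∨ ¬badge_in is a tautology, O(lock_door) follows.
Premise 8 is O(¬notify_badge → ¬lock_door); contrapositively O(lock_door → notify_badge). Since O(lock_door) holds, K gives O(notify_badge).
Premise 7, O(¬record_invoice → ¬notify_badge), contraposes to O(notify_badge → record_invoice); with O(notify_badge) we get O(record_invoice).
Premise 5 is O(¬review_record → ¬record_invoice); contrapositively O(record_invoice → review_record). Since O(record_invoice) holds, K gives O(review_record).
The contrapositive of premise 1 (O(certify_sample → ¬review_record)) is O(review_record → ¬certify_sample), and O(review_record) is already established, so O(¬certify_sample).
Applying K to premise 3 (O(¬certify_sample → reject_statement)) and O(¬certify_sample) yields O(reject_statement).
The contrapositive of premise 9 (O(¬countersign_statement → ¬reject_statement)) is O(reject_statement → countersign_statement), and O(reject_statement) is already established, so O(countersign_statement).
Premise 2 does not contribute to this derivation.
Hence countersign_statement is obligatory.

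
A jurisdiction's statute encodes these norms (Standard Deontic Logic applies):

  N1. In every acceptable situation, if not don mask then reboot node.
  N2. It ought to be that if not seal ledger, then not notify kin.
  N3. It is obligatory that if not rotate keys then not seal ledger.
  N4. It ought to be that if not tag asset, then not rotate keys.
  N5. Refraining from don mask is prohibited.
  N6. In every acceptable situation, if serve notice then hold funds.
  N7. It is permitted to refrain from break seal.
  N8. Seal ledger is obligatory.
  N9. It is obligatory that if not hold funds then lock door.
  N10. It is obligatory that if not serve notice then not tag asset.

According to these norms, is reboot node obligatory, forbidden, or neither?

Premise 1 is O(¬don_mask → reboot_node), but O(¬don_mask) is not derivable from the premises, so it does not yield O(reboot_node).
No premise or chain of K-axiom applications forces O(reboot_node), and none forces O(¬reboot_node). So reboot_node is neither obligatory nor forbidden under these norms.

Neither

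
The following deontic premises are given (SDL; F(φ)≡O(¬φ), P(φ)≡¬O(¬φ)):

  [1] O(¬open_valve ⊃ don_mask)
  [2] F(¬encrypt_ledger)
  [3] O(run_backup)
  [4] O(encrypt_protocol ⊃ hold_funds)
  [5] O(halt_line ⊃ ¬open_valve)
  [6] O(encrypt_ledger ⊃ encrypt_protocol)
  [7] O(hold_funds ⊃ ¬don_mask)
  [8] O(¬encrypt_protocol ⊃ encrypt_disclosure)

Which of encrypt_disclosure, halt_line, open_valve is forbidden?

F(¬encrypt_ledger) at premise 2 means O(encrypt_ledger).
Premise 6 is O(encrypt_ledger ⊃ encrypt_protocol); since O(encrypt_ledger), deontic closure gives O(encrypt_protocol).
Applying K to premise 4 (O(encrypt_protocol ⊃ hold_funds)) and O(encrypt_protocol) yields O(hold_funds).
Applying K to premise 7 (O(hold_funds ⊃ ¬don_mask)) and O(hold_funds) yields O(¬don_mask).
The contrapositive of premise 1 (O(¬open_valve ⊃ don_mask)) is O(¬don_mask ⊃ open_valve), and O(¬don_mask) is already established, so O(open_valve).
The contrapositive of premise 5 (O(halt_line ⊃ ¬open_valve)) is O(open_valve ⊃ ¬halt_line), and O(open_valve) is already established, so O(¬halt_line).
So O(¬halt_line) holds, i.e. halt_line is forbidden. None of the other listed options is forbidden under the premises.

halt_line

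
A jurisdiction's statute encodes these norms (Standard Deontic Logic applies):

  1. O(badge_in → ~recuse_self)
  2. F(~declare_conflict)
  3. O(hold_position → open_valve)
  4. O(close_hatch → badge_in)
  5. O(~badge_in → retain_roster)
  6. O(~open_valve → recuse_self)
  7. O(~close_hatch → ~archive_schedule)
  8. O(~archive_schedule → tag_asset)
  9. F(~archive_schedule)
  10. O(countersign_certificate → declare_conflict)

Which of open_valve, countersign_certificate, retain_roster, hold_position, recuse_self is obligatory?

open_valve

F(~archive_schedule) at premise 9 means O(archive_schedule).
Premise 7 is O(~close_hatch → ~archive_schedule); contrapositively O(archive_schedule → close_hatch). Since O(archive_schedule) holds, K gives O(close_hatch).
From O(close_hatch) and premise 4, O(close_hatch → badge_in), we obtain O(badge_in).
From O(badge_in) and premise 1, O(badge_in → ~recuse_self), we obtain O(~recuse_self).
The contrapositive of premise 6 (O(~open_valve → recuse_self)) is O(~recuse_self → open_valve), and O(~recuse_self) is already established, so O(open_valve).
So O(open_valve) holds — open_valve is obligatory. None of the other listed options is made obligatory by any chain of premises.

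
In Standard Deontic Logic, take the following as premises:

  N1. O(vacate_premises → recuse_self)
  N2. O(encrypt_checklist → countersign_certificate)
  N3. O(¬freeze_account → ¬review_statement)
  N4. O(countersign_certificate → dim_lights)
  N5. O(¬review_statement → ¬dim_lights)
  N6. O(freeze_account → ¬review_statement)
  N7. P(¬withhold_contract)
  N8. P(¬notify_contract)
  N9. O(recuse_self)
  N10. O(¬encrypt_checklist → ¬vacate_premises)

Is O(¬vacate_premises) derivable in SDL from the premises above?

Premises 3 and 6 cover both cases: O(¬freeze_account → ¬review_statement) and O(freeze_account → ¬review_statement). Since ¬freeze_account ∨ freeze_account is a tautology, O(¬review_statement) follows.
Applying K to premise 5 (O(¬review_statement → ¬dim_lights)) and O(¬review_statement) yields O(¬dim_lights).
Premise 4 is O(countersign_certificate → dim_lights); contrapositively O(¬dim_lights → ¬countersign_certificate). Since O(¬dim_lights) holds, K gives O(¬countersign_certificate).
Premise 2 is O(encrypt_checklist → countersign_certificate); contrapositively O(¬countersign_certificate → ¬encrypt_checklist). Since O(¬countersign_certificate) holds, K gives O(¬encrypt_checklist).
Premise 10 is O(¬encrypt_checklist → ¬vacate_premises); since O(¬encrypt_checklist), deontic closure gives O(¬vacate_premises).
Premises 1, 7, 8, 9 do not contribute to this derivation.
So O(¬vacate_premises) follows.

Yes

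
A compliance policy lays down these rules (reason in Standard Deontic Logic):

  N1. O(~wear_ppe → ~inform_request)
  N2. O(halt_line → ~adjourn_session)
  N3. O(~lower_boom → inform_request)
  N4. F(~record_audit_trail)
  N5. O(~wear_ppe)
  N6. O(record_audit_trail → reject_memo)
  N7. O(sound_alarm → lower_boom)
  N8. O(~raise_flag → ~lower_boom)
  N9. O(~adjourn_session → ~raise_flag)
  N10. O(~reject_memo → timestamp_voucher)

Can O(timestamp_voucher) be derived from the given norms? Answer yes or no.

Premise 10 is O(~reject_memo → timestamp_voucher), but O(~reject_memo) is not derivable from the premises, so it does not yield O(timestamp_voucher).
No other premise forces O(timestamp_voucher). An ideal world satisfying every premise can still have timestamp_voucher false, so O(timestamp_voucher) is not derivable.

No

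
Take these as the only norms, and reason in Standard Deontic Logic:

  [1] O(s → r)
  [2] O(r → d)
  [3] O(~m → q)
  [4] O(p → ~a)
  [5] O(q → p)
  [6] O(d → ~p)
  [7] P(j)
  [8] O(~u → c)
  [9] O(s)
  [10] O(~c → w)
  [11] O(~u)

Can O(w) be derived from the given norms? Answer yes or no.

No

Premise 10 is O(~c → w), but O(~c) is not derivable from the premises, so it does not yield O(w).
No other premise forces O(w). An ideal world satisfying every premise can still have w false, so O(w) is not derivable.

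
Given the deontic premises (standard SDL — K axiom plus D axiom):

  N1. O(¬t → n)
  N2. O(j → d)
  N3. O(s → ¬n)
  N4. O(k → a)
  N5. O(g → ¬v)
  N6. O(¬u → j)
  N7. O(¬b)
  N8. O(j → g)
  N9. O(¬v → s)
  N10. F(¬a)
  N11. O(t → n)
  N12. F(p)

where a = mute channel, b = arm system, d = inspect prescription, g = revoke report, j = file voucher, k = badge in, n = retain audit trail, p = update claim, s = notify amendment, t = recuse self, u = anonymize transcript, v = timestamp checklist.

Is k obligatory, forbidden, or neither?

Premise 4 is O(k → a); even if O(a) held, inferring O(k) would be affirming the consequent — invalid.
No premise or chain of K-axiom applications forces O(k), and none forces O(¬k). So k is neither obligatory nor forbidden under these norms.

Neither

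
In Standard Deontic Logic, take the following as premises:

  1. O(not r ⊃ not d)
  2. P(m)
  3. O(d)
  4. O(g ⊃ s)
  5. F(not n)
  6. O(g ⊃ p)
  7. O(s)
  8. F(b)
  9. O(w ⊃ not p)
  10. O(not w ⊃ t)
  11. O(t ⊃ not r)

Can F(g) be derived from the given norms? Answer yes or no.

Yes

Premise 3 gives O(d).
Premise 1, O(not r ⊃ not d), contraposes to O(d ⊃ r); with O(d) we get O(r).
Premise 11 is O(t ⊃ not r); contrapositively O(r ⊃ not t). Since O(r) holds, K gives O(not t).
The contrapositive of premise 10 (O(not w ⊃ t)) is O(not t ⊃ w), and O(not t) is already established, so O(w).
Applying K to premise 9 (O(w ⊃ not p)) and O(w) yields O(not p).
Premise 6, O(g ⊃ p), contraposes to O(not p ⊃ not g); with O(not p) we get O(not g).
Premises 2, 4, 5, 7, 8 do not contribute to this derivation.
So O(not g) holds, i.e. F(g). The claim follows.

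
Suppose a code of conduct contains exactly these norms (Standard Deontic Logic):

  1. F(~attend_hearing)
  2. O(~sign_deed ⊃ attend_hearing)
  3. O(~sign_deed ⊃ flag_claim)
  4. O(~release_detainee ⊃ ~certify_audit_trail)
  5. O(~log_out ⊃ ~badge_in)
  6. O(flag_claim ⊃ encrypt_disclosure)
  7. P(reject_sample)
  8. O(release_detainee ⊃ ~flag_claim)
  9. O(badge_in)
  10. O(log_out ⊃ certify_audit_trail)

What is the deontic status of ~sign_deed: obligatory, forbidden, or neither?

Premise 9 gives O(badge_in).
The contrapositive of premise 5 (O(~log_out ⊃ ~badge_in)) is O(badge_in ⊃ log_out), and O(badge_in) is already established, so O(log_out).
Applying K to premise 10 (O(log_out ⊃ certify_audit_trail)) and O(log_out) yields O(certify_audit_trail).
The contrapositive of premise 4 (O(~release_detainee ⊃ ~certify_audit_trail)) is O(certify_audit_trail ⊃ release_detainee), and O(certify_audit_trail) is already established, so O(release_detainee).
Premise 8 is O(release_detainee ⊃ ~flag_claim); since O(release_detainee), deontic closure gives O(~flag_claim).
Premise 3, O(~sign_deed ⊃ flag_claim), contraposes to O(~flag_claim ⊃ sign_deed); with O(~flag_claim) we get O(sign_deed).
Premises 1, 2, 6, 7 do not contribute to this derivation.
Thus O(sign_deed), which is F(~sign_deed): ~sign_deed is forbidden.

Forbidden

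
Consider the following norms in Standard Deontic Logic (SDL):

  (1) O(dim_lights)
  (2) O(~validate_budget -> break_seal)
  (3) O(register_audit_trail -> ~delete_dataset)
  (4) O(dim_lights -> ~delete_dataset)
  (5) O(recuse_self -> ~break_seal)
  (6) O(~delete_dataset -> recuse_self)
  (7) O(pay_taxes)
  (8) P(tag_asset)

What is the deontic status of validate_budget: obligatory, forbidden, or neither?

Obligatory

From premise 1 we have O(dim_lights).
From O(dim_lights) and premise 4, O(dim_lights -> ~delete_dataset), we obtain O(~delete_dataset).
From O(~delete_dataset) and premise 6, O(~delete_dataset -> recuse_self), we obtain O(recuse_self).
Premise 5 is O(recuse_self -> ~break_seal); since O(recuse_self), deontic closure gives O(~break_seal).
Premise 2, O(~validate_budget -> break_seal), contraposes to O(~break_seal -> validate_budget); with O(~break_seal) we get O(validate_budget).
Premises 3, 7, 8 do not contribute to this derivation.
Hence validate_budget is obligatory.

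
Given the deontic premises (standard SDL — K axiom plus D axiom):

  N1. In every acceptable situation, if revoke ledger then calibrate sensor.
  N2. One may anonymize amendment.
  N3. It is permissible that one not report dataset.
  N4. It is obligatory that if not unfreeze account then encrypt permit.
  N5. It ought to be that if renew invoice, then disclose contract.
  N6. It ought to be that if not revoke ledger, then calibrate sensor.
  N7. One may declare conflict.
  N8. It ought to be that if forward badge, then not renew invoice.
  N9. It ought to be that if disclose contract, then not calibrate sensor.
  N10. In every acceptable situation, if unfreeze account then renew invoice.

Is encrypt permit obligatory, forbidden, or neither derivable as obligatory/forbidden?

Premises 6 and 1 are O(¬revoke_ledger → calibrate_sensor) and O(revoke_ledger → calibrate_sensor); every ideal world satisfies ¬revoke_ledger or revoke_ledger, so in either case calibrate_sensor holds — hence O(calibrate_sensor).
Premise 9 is O(disclose_contract → ¬calibrate_sensor); contrapositively O(calibrate_sensor → ¬disclose_contract). Since O(calibrate_sensor) holds, K gives O(¬disclose_contract).
Premise 5 is O(renew_invoice → disclose_contract); contrapositively O(¬disclose_contract → ¬renew_invoice). Since O(¬disclose_contract) holds, K gives O(¬renew_invoice).
Premise 10, O(unfreeze_account → renew_invoice), contraposes to O(¬renew_invoice → ¬unfreeze_account); with O(¬renew_invoice) we get O(¬unfreeze_account).
With premise 4, O(¬unfreeze_account → encrypt_permit), the K-axiom yields O(encrypt_permit).
Premises 2, 3, 7, 8 do not contribute to this derivation.
Hence encrypt_permit is obligatory.

Obligatory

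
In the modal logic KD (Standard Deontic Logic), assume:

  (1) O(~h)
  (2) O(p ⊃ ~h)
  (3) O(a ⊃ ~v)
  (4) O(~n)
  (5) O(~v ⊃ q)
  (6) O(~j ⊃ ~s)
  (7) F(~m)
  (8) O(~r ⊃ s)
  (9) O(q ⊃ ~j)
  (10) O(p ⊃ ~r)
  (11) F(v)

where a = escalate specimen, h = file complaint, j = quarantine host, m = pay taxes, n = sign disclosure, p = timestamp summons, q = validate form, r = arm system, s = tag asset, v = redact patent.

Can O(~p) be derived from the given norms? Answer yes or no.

Yes

F(v) at premise 11 means O(~v).
From O(~v) and premise 5, O(~v ⊃ q), we obtain O(q).
With premise 9, O(q ⊃ ~j), the K-axiom yields O(~j).
From O(~j) and premise 6, O(~j ⊃ ~s), we obtain O(~s).
The contrapositive of premise 8 (O(~r ⊃ s)) is O(~s ⊃ r), and O(~s) is already established, so O(r).
Premise 10 is O(p ⊃ ~r); contrapositively O(r ⊃ ~p). Since O(r) holds, K gives O(~p).
Premises 1, 2, 3, 4, 7 do not contribute to this derivation.
So O(~p) follows.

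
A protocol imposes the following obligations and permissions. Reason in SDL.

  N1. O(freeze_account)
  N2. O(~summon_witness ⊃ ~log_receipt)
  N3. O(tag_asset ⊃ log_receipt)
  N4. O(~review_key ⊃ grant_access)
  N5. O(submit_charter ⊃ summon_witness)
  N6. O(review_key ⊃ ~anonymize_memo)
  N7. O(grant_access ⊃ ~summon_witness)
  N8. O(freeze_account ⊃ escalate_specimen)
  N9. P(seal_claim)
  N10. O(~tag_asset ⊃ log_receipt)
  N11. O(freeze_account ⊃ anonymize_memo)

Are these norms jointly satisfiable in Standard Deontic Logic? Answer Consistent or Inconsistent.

Inconsistent

Premises 3 and 10 cover both cases: O(tag_asset ⊃ log_receipt) and O(~tag_asset ⊃ log_receipt). Since tag_asset ∨ ~tag_asset is a tautology, O(log_receipt) follows.
Premise 2, O(~summon_witness ⊃ ~log_receipt), contraposes to O(log_receipt ⊃ summon_witness); with O(log_receipt) we get O(summon_witness).
The contrapositive of premise 7 (O(grant_access ⊃ ~summon_witness)) is O(summon_witness ⊃ ~grant_access), and O(summon_witness) is already established, so O(~grant_access).
The contrapositive of premise 4 (O(~review_key ⊃ grant_access)) is O(~grant_access ⊃ review_key), and O(~grant_access) is already established, so O(review_key).
From O(review_key) and premise 6, O(review_key ⊃ ~anonymize_memo), we obtain O(~anonymize_memo).
Premise 11 is O(freeze_account ⊃ anonymize_memo); contrapositively O(~anonymize_memo ⊃ ~freeze_account). Since O(~anonymize_memo) holds, K gives O(~freeze_account).
Yet premise 1 states O(freeze_account).
We now have both O(~freeze_account) and O(freeze_account) — freeze_account is simultaneously obligatory and forbidden, violating the D-axiom.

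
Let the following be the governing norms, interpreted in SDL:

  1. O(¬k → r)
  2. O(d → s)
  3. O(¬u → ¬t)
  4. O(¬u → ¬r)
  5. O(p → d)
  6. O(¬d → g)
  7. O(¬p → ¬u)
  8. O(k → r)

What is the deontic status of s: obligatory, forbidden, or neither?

Premises 1 and 8 are O(¬k → r) and O(k → r); every ideal world satisfies ¬k or k, so in either case r holds — hence O(r).
The contrapositive of premise 4 (O(¬u → ¬r)) is O(r → u), and O(r) is already established, so O(u).
The contrapositive of premise 7 (O(¬p → ¬u)) is O(u → p), and O(u) is already established, so O(p).
With premise 5, O(p → d), the K-axiom yields O(d).
With premise 2, O(d → s), the K-axiom yields O(s).
Premises 3, 6 do not contribute to this derivation.
Hence s is obligatory.

Obligatory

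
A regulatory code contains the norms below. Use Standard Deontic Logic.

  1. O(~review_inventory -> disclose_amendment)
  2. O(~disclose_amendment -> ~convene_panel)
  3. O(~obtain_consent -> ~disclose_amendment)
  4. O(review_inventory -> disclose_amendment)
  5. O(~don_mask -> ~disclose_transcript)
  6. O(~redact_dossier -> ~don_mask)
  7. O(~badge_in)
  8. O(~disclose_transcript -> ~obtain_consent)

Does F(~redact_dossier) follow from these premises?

Yes

By case analysis on ~review_inventory: premise 1 gives O(~review_inventory -> disclose_amendment) and premise 4 gives O(review_inventory -> disclose_amendment), so O(disclose_amendment) either way.
The contrapositive of premise 3 (O(~obtain_consent -> ~disclose_amendment)) is O(disclose_amendment -> obtain_consent), and O(disclose_amendment) is already established, so O(obtain_consent).
Premise 8 is O(~disclose_transcript -> ~obtain_consent); contrapositively O(obtain_consent -> disclose_transcript). Since O(obtain_consent) holds, K gives O(disclose_transcript).
The contrapositive of premise 5 (O(~don_mask -> ~disclose_transcript)) is O(disclose_transcript -> don_mask), and O(disclose_transcript) is already established, so O(don_mask).
Premise 6, O(~redact_dossier -> ~don_mask), contraposes to O(don_mask -> redact_dossier); with O(don_mask) we get O(redact_dossier).
Premises 2, 7 do not contribute to this derivation.
So O(redact_dossier) holds, i.e. F(~redact_dossier). The claim follows.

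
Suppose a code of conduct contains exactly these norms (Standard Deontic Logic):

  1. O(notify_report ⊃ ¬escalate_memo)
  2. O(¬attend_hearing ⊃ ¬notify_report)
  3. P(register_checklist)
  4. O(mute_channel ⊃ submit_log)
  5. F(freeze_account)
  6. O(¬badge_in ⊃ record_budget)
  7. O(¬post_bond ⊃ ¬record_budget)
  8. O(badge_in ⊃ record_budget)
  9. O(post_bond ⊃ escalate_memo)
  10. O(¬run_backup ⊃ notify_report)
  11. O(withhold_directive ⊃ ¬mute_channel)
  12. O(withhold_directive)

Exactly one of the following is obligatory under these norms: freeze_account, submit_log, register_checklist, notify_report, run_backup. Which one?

run_backup

Premises 8 and 6 are O(badge_in ⊃ record_budget) and O(¬badge_in ⊃ record_budget); every ideal world satisfies badge_in or ¬badge_in, so in either case record_budget holds — hence O(record_budget).
Premise 7 is O(¬post_bond ⊃ ¬record_budget); contrapositively O(record_budget ⊃ post_bond). Since O(record_budget) holds, K gives O(post_bond).
From O(post_bond) and premise 9, O(post_bond ⊃ escalate_memo), we obtain O(escalate_memo).
Premise 1, O(notify_report ⊃ ¬escalate_memo), contraposes to O(escalate_memo ⊃ ¬notify_report); with O(escalate_memo) we get O(¬notify_report).
Premise 10, O(¬run_backup ⊃ notify_report), contraposes to O(¬notify_report ⊃ run_backup); with O(¬notify_report) we get O(run_backup).
So O(run_backup) holds — run_backup is obligatory. None of the other listed options is made obligatory by any chain of premises.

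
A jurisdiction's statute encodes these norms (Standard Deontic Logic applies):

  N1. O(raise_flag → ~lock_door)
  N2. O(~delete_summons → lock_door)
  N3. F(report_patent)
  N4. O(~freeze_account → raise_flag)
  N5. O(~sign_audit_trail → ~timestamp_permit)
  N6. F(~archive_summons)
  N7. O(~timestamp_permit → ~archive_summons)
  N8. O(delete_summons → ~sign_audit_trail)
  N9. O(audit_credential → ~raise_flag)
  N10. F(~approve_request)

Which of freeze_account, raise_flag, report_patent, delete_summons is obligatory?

freeze_account

Premise 6, F(~archive_summons), is equivalent to O(archive_summons).
Premise 7, O(~timestamp_permit → ~archive_summons), contraposes to O(archive_summons → timestamp_permit); with O(archive_summons) we get O(timestamp_permit).
The contrapositive of premise 5 (O(~sign_audit_trail → ~timestamp_permit)) is O(timestamp_permit → sign_audit_trail), and O(timestamp_permit) is already established, so O(sign_audit_trail).
Premise 8 is O(delete_summons → ~sign_audit_trail); contrapositively O(sign_audit_trail → ~delete_summons). Since O(sign_audit_trail) holds, K gives O(~delete_summons).
Applying K to premise 2 (O(~delete_summons → lock_door)) and O(~delete_summons) yields O(lock_door).
The contrapositive of premise 1 (O(raise_flag → ~lock_door)) is O(lock_door → ~raise_flag), and O(lock_door) is already established, so O(~raise_flag).
Premise 4 is O(~freeze_account → raise_flag); contrapositively O(~raise_flag → freeze_account). Since O(~raise_flag) holds, K gives O(freeze_account).
So O(freeze_account) holds — freeze_account is obligatory. None of the other listed options is made obligatory by any chain of premises.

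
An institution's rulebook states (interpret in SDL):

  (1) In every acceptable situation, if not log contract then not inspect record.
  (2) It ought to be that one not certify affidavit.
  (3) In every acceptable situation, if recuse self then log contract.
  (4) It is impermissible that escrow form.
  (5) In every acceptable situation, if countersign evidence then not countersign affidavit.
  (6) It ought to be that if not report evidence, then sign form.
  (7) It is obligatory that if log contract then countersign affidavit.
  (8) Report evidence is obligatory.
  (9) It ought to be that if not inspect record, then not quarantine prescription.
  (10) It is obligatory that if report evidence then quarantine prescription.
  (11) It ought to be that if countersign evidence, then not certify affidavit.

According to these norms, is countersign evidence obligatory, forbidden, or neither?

Forbidden

Premise 8 gives O(report_evidence).
Premise 10 is O(report_evidence → quarantine_prescription); since O(report_evidence), deontic closure gives O(quarantine_prescription).
The contrapositive of premise 9 (O(¬inspect_record → ¬quarantine_prescription)) is O(quarantine_prescription → inspect_record), and O(quarantine_prescription) is already established, so O(inspect_record).
Premise 1 is O(¬log_contract → ¬inspect_record); contrapositively O(inspect_record → log_contract). Since O(inspect_record) holds, K gives O(log_contract).
Premise 7 is O(log_contract → countersign_affidavit); since O(log_contract), deontic closure gives O(countersign_affidavit).
Premise 5 is O(countersign_evidence → ¬countersign_affidavit); contrapositively O(countersign_affidavit → ¬countersign_evidence). Since O(countersign_affidavit) holds, K gives O(¬countersign_evidence).
Premises 2, 3, 4, 6, 11 do not contribute to this derivation.
Thus O(¬countersign_evidence), which is F(countersign_evidence): countersign_evidence is forbidden.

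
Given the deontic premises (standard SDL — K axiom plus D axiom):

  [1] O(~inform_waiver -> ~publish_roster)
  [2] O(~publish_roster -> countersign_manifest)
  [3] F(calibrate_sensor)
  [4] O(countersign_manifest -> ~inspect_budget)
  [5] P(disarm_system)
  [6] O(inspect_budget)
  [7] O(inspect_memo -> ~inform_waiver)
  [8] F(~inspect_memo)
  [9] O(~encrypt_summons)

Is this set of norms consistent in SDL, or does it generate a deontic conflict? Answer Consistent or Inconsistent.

From premise 6 we have O(inspect_budget).
Premise 4, O(countersign_manifest -> ~inspect_budget), contraposes to O(inspect_budget -> ~countersign_manifest); with O(inspect_budget) we get O(~countersign_manifest).
Premise 2, O(~publish_roster -> countersign_manifest), contraposes to O(~countersign_manifest -> publish_roster); with O(~countersign_manifest) we get O(publish_roster).
Premise 1, O(~inform_waiver -> ~publish_roster), contraposes to O(publish_roster -> inform_waiver); with O(publish_roster) we get O(inform_waiver).
The contrapositive of premise 7 (O(inspect_memo -> ~inform_waiver)) is O(inform_waiver -> ~inspect_memo), and O(inform_waiver) is already established, so O(~inspect_memo).
But premise 8, F(~inspect_memo), means O(inspect_memo).
We now have both O(~inspect_memo) and O(inspect_memo) — inspect_memo is simultaneously obligatory and forbidden, violating the D-axiom.

Inconsistent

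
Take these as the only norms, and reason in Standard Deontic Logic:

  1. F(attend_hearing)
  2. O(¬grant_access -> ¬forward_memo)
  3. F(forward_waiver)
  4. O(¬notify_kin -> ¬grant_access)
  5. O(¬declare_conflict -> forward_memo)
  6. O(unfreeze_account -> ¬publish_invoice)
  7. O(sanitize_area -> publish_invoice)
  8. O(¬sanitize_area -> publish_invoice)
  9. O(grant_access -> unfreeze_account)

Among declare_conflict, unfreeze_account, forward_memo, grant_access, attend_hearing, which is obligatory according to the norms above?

declare_conflict

Premises 8 and 7 cover both cases: O(¬sanitize_area -> publish_invoice) and O(sanitize_area -> publish_invoice). Since ¬sanitize_area ∨ sanitize_area is a tautology, O(publish_invoice) follows.
Premise 6 is O(unfreeze_account -> ¬publish_invoice); contrapositively O(publish_invoice -> ¬unfreeze_account). Since O(publish_invoice) holds, K gives O(¬unfreeze_account).
The contrapositive of premise 9 (O(grant_access -> unfreeze_account)) is O(¬unfreeze_account -> ¬grant_access), and O(¬unfreeze_account) is already established, so O(¬grant_access).
With premise 2, O(¬grant_access -> ¬forward_memo), the K-axiom yields O(¬forward_memo).
Premise 5 is O(¬declare_conflict -> forward_memo); contrapositively O(¬forward_memo -> declare_conflict). Since O(¬forward_memo) holds, K gives O(declare_conflict).
So O(declare_conflict) holds — declare_conflict is obligatory. None of the other listed options is made obligatory by any chain of premises.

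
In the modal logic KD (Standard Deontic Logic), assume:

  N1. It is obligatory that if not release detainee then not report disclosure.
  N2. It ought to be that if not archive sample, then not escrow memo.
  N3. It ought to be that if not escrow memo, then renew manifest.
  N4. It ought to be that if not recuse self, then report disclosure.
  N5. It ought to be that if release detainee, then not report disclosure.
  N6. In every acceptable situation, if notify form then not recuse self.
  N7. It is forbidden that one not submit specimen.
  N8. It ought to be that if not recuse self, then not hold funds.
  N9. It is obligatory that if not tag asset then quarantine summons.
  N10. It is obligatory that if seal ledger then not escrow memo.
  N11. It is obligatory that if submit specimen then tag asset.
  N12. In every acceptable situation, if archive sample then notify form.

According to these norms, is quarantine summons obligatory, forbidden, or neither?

Premise 9 is O(¬tag_asset → quarantine_summons), but O(¬tag_asset) is not derivable from the premises, so it does not yield O(quarantine_summons).
No premise or chain of K-axiom applications forces O(quarantine_summons), and none forces O(¬quarantine_summons). So quarantine_summons is neither obligatory nor forbidden under these norms.

Neither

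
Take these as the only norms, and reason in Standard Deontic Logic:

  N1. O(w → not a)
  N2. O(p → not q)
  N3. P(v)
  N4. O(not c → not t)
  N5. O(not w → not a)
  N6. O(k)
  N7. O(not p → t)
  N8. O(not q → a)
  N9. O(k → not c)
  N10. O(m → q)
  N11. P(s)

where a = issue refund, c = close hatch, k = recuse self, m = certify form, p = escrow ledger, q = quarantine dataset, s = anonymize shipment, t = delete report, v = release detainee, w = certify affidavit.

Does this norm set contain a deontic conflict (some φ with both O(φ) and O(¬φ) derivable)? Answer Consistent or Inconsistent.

Premises 5 and 1 cover both cases: O(not w → not a) and O(w → not a). Since not w ∨ w is a tautology, O(not a) follows.
Premise 8, O(not q → a), contraposes to O(not a → q); with O(not a) we get O(q).
The contrapositive of premise 2 (O(p → not q)) is O(q → not p), and O(q) is already established, so O(not p).
From O(not p) and premise 7, O(not p → t), we obtain O(t).
The contrapositive of premise 4 (O(not c → not t)) is O(t → c), and O(t) is already established, so O(c).
Premise 9, O(k → not c), contraposes to O(c → not k); with O(c) we get O(not k).
However, premise 6 gives O(k).
We now have both O(not k) and O(k) — k is simultaneously obligatory and forbidden, violating the D-axiom.

Inconsistent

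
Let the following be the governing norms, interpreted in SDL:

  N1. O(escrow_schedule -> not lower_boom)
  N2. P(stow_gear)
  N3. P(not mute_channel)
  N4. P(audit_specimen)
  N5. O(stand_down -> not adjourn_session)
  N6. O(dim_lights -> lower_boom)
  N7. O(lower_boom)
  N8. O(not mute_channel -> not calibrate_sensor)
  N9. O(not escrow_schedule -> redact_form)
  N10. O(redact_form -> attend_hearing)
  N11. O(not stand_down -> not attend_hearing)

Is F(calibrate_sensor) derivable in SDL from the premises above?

Premise 8 is O(not mute_channel -> not calibrate_sensor), but O(not mute_channel) is not derivable from the premises (the permission P(not mute_channel) asserts only not O(mute_channel), not O(not mute_channel)), so it does not yield O(not calibrate_sensor).
No other premise forces O(not calibrate_sensor). An ideal world satisfying every premise can still have calibrate_sensor true, so F(calibrate_sensor) is not derivable.

No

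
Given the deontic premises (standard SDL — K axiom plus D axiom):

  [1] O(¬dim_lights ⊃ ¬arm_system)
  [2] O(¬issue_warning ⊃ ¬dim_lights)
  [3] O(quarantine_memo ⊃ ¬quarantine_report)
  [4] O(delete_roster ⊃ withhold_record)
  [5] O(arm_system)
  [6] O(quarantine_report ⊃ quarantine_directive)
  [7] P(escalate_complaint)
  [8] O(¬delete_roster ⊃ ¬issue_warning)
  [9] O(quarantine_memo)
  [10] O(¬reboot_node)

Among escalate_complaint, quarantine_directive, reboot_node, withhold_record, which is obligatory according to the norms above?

withhold_record

Premise 5 states O(arm_system) outright.
Premise 1, O(¬dim_lights ⊃ ¬arm_system), contraposes to O(arm_system ⊃ dim_lights); with O(arm_system) we get O(dim_lights).
Premise 2, O(¬issue_warning ⊃ ¬dim_lights), contraposes to O(dim_lights ⊃ issue_warning); with O(dim_lights) we get O(issue_warning).
Premise 8, O(¬delete_roster ⊃ ¬issue_warning), contraposes to O(issue_warning ⊃ delete_roster); with O(issue_warning) we get O(delete_roster).
From O(delete_roster) and premise 4, O(delete_roster ⊃ withhold_record), we obtain O(withhold_record).
So O(withhold_record) holds — withhold_record is obligatory. None of the other listed options is made obligatory by any chain of premises.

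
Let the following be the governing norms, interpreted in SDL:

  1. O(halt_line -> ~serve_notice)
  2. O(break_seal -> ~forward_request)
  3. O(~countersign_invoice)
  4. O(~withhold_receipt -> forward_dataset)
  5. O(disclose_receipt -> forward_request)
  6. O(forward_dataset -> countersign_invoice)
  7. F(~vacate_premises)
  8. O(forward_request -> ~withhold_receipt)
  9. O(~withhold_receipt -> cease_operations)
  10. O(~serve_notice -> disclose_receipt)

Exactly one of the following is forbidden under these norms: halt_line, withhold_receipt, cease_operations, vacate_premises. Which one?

Premise 3 gives O(~countersign_invoice).
Premise 6 is O(forward_dataset -> countersign_invoice); contrapositively O(~countersign_invoice -> ~forward_dataset). Since O(~countersign_invoice) holds, K gives O(~forward_dataset).
Premise 4, O(~withhold_receipt -> forward_dataset), contraposes to O(~forward_dataset -> withhold_receipt); with O(~forward_dataset) we get O(withhold_receipt).
Premise 8 is O(forward_request -> ~withhold_receipt); contrapositively O(withhold_receipt -> ~forward_request). Since O(withhold_receipt) holds, K gives O(~forward_request).
Premise 5, O(disclose_receipt -> forward_request), contraposes to O(~forward_request -> ~disclose_receipt); with O(~forward_request) we get O(~disclose_receipt).
The contrapositive of premise 10 (O(~serve_notice -> disclose_receipt)) is O(~disclose_receipt -> serve_notice), and O(~disclose_receipt) is already established, so O(serve_notice).
The contrapositive of premise 1 (O(halt_line -> ~serve_notice)) is O(serve_notice -> ~halt_line), and O(serve_notice) is already established, so O(~halt_line).
So O(~halt_line) holds, i.e. halt_line is forbidden. None of the other listed options is forbidden under the premises.

halt_line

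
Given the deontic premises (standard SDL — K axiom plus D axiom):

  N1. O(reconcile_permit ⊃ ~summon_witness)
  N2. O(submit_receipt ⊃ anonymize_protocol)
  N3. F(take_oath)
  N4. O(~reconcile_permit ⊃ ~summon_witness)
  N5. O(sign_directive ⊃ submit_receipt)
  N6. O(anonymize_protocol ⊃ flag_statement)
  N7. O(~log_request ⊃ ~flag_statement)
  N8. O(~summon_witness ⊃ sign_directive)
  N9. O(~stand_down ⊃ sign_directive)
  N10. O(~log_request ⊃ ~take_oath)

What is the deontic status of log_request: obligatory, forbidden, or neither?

Premises 1 and 4 are O(reconcile_permit ⊃ ~summon_witness) and O(~reconcile_permit ⊃ ~summon_witness); every ideal world satisfies reconcile_permit or ~reconcile_permit, so in either case ~summon_witness holds — hence O(~summon_witness).
Premise 8 is O(~summon_witness ⊃ sign_directive); since O(~summon_witness), deontic closure gives O(sign_directive).
Premise 5 is O(sign_directive ⊃ submit_receipt); since O(sign_directive), deontic closure gives O(submit_receipt).
With premise 2, O(submit_receipt ⊃ anonymize_protocol), the K-axiom yields O(anonymize_protocol).
Premise 6 is O(anonymize_protocol ⊃ flag_statement); since O(anonymize_protocol), deontic closure gives O(flag_statement).
Premise 7, O(~log_request ⊃ ~flag_statement), contraposes to O(flag_statement ⊃ log_request); with O(flag_statement) we get O(log_request).
Premises 3, 9, 10 do not contribute to this derivation.
Hence log_request is obligatory.

Obligatory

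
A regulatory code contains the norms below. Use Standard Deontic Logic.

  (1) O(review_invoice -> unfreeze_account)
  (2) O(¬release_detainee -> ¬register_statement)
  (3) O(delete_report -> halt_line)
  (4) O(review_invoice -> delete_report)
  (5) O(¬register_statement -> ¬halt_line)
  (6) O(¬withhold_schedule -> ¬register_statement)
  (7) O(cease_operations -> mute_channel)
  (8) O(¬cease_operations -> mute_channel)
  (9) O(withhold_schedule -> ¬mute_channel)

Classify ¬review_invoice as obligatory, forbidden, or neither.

Premises 8 and 7 are O(¬cease_operations -> mute_channel) and O(cease_operations -> mute_channel); every ideal world satisfies ¬cease_operations or cease_operations, so in either case mute_channel holds — hence O(mute_channel).
The contrapositive of premise 9 (O(withhold_schedule -> ¬mute_channel)) is O(mute_channel -> ¬withhold_schedule), and O(mute_channel) is already established, so O(¬withhold_schedule).
From O(¬withhold_schedule) and premise 6, O(¬withhold_schedule -> ¬register_statement), we obtain O(¬register_statement).
Premise 5 is O(¬register_statement -> ¬halt_line); since O(¬register_statement), deontic closure gives O(¬halt_line).
Premise 3 is O(delete_report -> halt_line); contrapositively O(¬halt_line -> ¬delete_report). Since O(¬halt_line) holds, K gives O(¬delete_report).
Premise 4 is O(review_invoice -> delete_report); contrapositively O(¬delete_report -> ¬review_invoice). Since O(¬delete_report) holds, K gives O(¬review_invoice).
Premises 1, 2 do not contribute to this derivation.
Hence ¬review_invoice is obligatory.

Obligatory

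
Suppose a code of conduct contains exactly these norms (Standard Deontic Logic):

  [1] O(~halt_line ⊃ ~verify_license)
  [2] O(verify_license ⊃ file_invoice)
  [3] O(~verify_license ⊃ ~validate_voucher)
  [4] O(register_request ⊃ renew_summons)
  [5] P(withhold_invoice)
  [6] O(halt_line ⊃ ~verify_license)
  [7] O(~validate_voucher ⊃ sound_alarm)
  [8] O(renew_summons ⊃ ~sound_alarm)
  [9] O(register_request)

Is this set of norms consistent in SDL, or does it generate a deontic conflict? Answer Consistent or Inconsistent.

Premises 1 and 6 are O(~halt_line ⊃ ~verify_license) and O(halt_line ⊃ ~verify_license); every ideal world satisfies ~halt_line or halt_line, so in either case ~verify_license holds — hence O(~verify_license).
Premise 3 is O(~verify_license ⊃ ~validate_voucher); since O(~verify_license), deontic closure gives O(~validate_voucher).
From O(~validate_voucher) and premise 7, O(~validate_voucher ⊃ sound_alarm), we obtain O(sound_alarm).
The contrapositive of premise 8 (O(renew_summons ⊃ ~sound_alarm)) is O(sound_alarm ⊃ ~renew_summons), and O(sound_alarm) is already established, so O(~renew_summons).
Premise 4 is O(register_request ⊃ renew_summons); contrapositively O(~renew_summons ⊃ ~register_request). Since O(~renew_summons) holds, K gives O(~register_request).
Yet premise 9 states O(register_request).
We now have both O(~register_request) and O(register_request) — register_request is simultaneously obligatory and forbidden, violating the D-axiom.

Inconsistent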